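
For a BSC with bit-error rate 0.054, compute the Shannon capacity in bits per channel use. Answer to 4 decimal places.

0.6968 bits

Binary symmetric channel: C = 1 − h₂(ε) where h₂ is the binary entropy function.
h₂(0.054) = −0.054·log₂0.054 − 0.946·log₂0.946 = 0.3032.
C = 1 − 0.3032 = 0.6968 bits per channel use.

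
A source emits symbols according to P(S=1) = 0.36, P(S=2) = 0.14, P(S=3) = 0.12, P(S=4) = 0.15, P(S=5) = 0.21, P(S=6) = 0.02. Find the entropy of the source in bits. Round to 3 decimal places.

2.291 bits

H(S) = −Σ p·log₂ p.
  −(0.36)·log₂(0.36) = 0.5306
  −(0.14)·log₂(0.14) = 0.3971
  −(0.12)·log₂(0.12) = 0.3671
  −(0.15)·log₂(0.15) = 0.4105
  −(0.21)·log₂(0.21) = 0.4728
  −(0.02)·log₂(0.02) = 0.1129
Sum: 0.5306 + 0.3971 + 0.3671 + 0.4105 + 0.4728 + 0.1129 = 2.291 bits.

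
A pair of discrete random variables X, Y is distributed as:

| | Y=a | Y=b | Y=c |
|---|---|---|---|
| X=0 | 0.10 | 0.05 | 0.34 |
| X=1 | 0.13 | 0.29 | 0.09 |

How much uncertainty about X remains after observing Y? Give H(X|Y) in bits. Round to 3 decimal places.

0.750 bits

Chain rule: H(X|Y) = H(X,Y) − H(Y).
Marginals: p(X) = (0.4900, 0.5100), p(Y) = (0.2300, 0.3400, 0.4300).
H(X,Y) = 2.2907 bits; H(Y) = 1.5404 bits.
H(X|Y) = 2.2907 − 1.5404 = 0.750 bits.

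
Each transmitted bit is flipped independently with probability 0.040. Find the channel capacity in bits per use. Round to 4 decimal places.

Binary symmetric channel: C = 1 − h₂(ε) where h₂ is the binary entropy function.
h₂(0.040) = −0.040·log₂0.040 − 0.960·log₂0.960 = 0.2423.
C = 1 − 0.2423 = 0.7577 bits per channel use.

0.7577 bits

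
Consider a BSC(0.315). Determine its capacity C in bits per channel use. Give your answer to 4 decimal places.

Binary symmetric channel: C = 1 − h₂(ε) where h₂ is the binary entropy function.
h₂(0.315) = −0.315·log₂0.315 − 0.685·log₂0.685 = 0.8989.
C = 1 − 0.8989 = 0.1011 bits per channel use.

0.1011 bits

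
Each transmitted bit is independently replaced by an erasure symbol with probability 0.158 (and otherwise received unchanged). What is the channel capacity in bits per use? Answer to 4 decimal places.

0.8420 bits

Binary erasure channel: capacity C = 1 − ε.
C = 1 − 0.158 = 0.8420 bits per channel use.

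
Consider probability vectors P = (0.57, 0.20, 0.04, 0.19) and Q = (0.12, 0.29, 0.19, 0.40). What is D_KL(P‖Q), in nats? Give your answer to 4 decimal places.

0.6101 nats

D(P‖Q) = Σ p·ln(p/q).
  0.57·ln(0.57/0.12) = 0.88814
  0.20·ln(0.20/0.29) = -0.07431
  0.04·ln(0.04/0.19) = -0.06233
  0.19·ln(0.19/0.40) = -0.14144
D(P‖Q) = 0.6101 nats.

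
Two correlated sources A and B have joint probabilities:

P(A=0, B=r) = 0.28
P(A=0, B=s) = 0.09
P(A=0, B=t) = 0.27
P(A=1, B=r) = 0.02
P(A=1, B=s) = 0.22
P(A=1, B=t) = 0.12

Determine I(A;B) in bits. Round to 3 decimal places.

Marginals: p(A) = (0.6400, 0.3600), p(B) = (0.3000, 0.3100, 0.3900).
I(A;B) = Σ p(x,y)·log₂[p(x,y)/(p(x)p(y))].
  (0,r): 0.28·log₂(1.4583) = 0.1524
  (0,s): 0.09·log₂(0.4536) = -0.1026
  (0,t): 0.27·log₂(1.0817) = 0.0306
  (1,r): 0.02·log₂(0.1852) = -0.0487
  (1,s): 0.22·log₂(1.9713) = 0.2154
  (1,t): 0.12·log₂(0.8547) = -0.0272
Sum = 0.220 bits.

0.220 bits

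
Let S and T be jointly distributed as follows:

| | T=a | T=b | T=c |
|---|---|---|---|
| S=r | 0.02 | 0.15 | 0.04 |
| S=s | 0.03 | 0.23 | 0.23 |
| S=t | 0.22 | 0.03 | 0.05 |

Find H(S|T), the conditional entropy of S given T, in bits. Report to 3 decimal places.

1.121 bits

Marginals: p(S) = (0.2100, 0.4900, 0.3000), p(T) = (0.2700, 0.4100, 0.3200).
H(S|T) = Σ p(T) · H(S|T=·).
  T=a: p=0.2700, H(S|T=a) = 0.8711
  T=b: p=0.4100, H(S|T=b) = 1.2746
  T=c: p=0.3200, H(S|T=c) = 1.1359
Weighted sum = 1.121 bits.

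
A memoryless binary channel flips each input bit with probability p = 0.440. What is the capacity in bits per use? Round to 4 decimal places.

Binary symmetric channel: C = 1 − h₂(ε) where h₂ is the binary entropy function.
h₂(0.440) = −0.440·log₂0.440 − 0.560·log₂0.560 = 0.9896.
C = 1 − 0.9896 = 0.0104 bits per channel use.

0.0104 bits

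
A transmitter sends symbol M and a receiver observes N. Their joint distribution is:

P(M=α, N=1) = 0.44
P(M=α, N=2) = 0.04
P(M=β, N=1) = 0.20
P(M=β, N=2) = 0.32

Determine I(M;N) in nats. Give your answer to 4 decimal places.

0.1693 nats

Marginals: p(M) = (0.4800, 0.5200), p(N) = (0.6400, 0.3600).
I(M;N) = Σ p(x,y)·ln[p(x,y)/(p(x)p(y))].
  (α,1): 0.44·ln(1.4323) = 0.15808
  (α,2): 0.04·ln(0.2315) = -0.05853
  (β,1): 0.20·ln(0.6010) = -0.10184
  (β,2): 0.32·ln(1.7094) = 0.17157
Sum = 0.1693 nats.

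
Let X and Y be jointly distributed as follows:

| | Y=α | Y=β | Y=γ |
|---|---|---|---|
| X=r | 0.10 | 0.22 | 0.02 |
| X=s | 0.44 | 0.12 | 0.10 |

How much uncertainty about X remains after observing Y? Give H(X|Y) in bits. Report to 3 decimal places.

0.770 bits

Chain rule: H(X|Y) = H(X,Y) − H(Y).
Marginals: p(X) = (0.3400, 0.6600), p(Y) = (0.5400, 0.3400, 0.1200).
H(X,Y) = 2.1461 bits; H(Y) = 1.3763 bits.
H(X|Y) = 2.1461 − 1.3763 = 0.770 bits.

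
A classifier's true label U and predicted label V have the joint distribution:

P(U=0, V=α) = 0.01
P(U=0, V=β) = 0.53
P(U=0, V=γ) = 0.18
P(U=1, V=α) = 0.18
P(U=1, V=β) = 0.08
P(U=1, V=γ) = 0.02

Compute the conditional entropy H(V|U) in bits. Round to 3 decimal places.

0.991 bits

Marginals: p(U) = (0.7200, 0.2800), p(V) = (0.1900, 0.6100, 0.2000).
H(V|U) = Σ p(U) · H(V|U=·).
  U=0: p=0.7200, H(V|U=0) = 0.9111
  U=1: p=0.2800, H(V|U=1) = 1.1981
Weighted sum = 0.991 bits.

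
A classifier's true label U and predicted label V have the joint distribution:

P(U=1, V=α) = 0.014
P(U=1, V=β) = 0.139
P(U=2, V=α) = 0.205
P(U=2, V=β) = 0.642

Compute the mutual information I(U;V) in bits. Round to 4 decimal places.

0.0145 bits

Marginals: p(U) = (0.1530, 0.8470), p(V) = (0.2190, 0.7810).
I(U;V) = Σ p(x,y)·log₂[p(x,y)/(p(x)p(y))].
  (1,α): 0.014·log₂(0.4178) = -0.01763
  (1,β): 0.139·log₂(1.1632) = 0.03032
  (2,α): 0.205·log₂(1.1052) = 0.02957
  (2,β): 0.642·log₂(0.9705) = -0.02772
Sum = 0.0145 bits.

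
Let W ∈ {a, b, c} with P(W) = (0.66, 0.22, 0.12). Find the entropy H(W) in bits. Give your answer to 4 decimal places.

1.2433 bits

H(W) = −Σ p·log₂ p.
  −(0.66)·log₂(0.66) = 0.39564
  −(0.22)·log₂(0.22) = 0.48057
  −(0.12)·log₂(0.12) = 0.36707
Sum: 0.39564 + 0.48057 + 0.36707 = 1.2433 bits.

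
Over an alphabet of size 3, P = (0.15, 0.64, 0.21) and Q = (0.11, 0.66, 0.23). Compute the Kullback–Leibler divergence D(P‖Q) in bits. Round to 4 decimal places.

0.0111 bits

D(P‖Q) = Σ p·log₂(p/q).
  0.15·log₂(0.15/0.11) = 0.06712
  0.64·log₂(0.64/0.66) = -0.02841
  0.21·log₂(0.21/0.23) = -0.02756
D(P‖Q) = 0.0111 bits.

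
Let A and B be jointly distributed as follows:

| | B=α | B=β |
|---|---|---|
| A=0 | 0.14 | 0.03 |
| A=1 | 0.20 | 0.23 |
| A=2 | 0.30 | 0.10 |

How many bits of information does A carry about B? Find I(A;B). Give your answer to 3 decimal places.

Marginals: p(A) = (0.1700, 0.4300, 0.4000), p(B) = (0.6400, 0.3600).
I(A;B) = Σ p(x,y)·log₂[p(x,y)/(p(x)p(y))].
  (0,α): 0.14·log₂(1.2868) = 0.0509
  (0,β): 0.03·log₂(0.4902) = -0.0309
  (1,α): 0.20·log₂(0.7267) = -0.0921
  (1,β): 0.23·log₂(1.4858) = 0.1314
  (2,α): 0.30·log₂(1.1719) = 0.0686
  (2,β): 0.10·log₂(0.6944) = -0.0526
Sum = 0.075 bits.

0.075 bits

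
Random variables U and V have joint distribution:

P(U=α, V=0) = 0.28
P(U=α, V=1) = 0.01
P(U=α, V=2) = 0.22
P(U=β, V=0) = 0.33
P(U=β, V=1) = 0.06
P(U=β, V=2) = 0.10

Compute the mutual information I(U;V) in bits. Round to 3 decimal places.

Marginals: p(U) = (0.5100, 0.4900), p(V) = (0.6100, 0.0700, 0.3200).
I(U;V) = H(U) + H(V) − H(U,V).
H(U) = 0.9997, H(V) = 1.2296, H(U,V) = 2.1648.
I(U;V) = 0.9997 + 1.2296 − 2.1648 = 0.065 bits.

0.065 bits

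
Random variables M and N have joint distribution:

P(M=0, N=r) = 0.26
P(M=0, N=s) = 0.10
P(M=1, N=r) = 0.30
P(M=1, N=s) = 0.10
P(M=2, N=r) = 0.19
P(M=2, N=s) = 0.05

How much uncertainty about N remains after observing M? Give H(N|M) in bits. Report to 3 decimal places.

0.809 bits

Chain rule: H(N|M) = H(M,N) − H(M).
Marginals: p(M) = (0.3600, 0.4000, 0.2400), p(N) = (0.7500, 0.2500).
H(M,N) = 2.3621 bits; H(M) = 1.5535 bits.
H(N|M) = 2.3621 − 1.5535 = 0.809 bits.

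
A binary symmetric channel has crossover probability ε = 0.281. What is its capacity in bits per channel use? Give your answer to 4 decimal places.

Binary symmetric channel: C = 1 − h₂(ε) where h₂ is the binary entropy function.
h₂(0.281) = −0.281·log₂0.281 − 0.719·log₂0.719 = 0.8568.
C = 1 − 0.8568 = 0.1432 bits per channel use.

0.1432 bits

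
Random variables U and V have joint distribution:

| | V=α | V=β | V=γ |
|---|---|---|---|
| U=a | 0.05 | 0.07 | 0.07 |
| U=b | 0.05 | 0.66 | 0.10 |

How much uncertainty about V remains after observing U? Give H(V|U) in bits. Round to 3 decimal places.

0.996 bits

Chain rule: H(V|U) = H(U,V) − H(U).
Marginals: p(U) = (0.1900, 0.8100), p(V) = (0.1000, 0.7300, 0.1700).
H(U,V) = 1.6971 bits; H(U) = 0.7015 bits.
H(V|U) = 1.6971 − 0.7015 = 0.996 bits.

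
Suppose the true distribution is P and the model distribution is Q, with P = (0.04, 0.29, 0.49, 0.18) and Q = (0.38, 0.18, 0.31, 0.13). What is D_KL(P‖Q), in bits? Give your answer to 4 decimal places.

D(P‖Q) = Σ p·log₂(p/q).
  0.04·log₂(0.04/0.38) = -0.12992
  0.29·log₂(0.29/0.18) = 0.19954
  0.49·log₂(0.49/0.31) = 0.32365
  0.18·log₂(0.18/0.13) = 0.08451
D(P‖Q) = 0.4778 bits.

0.4778 bits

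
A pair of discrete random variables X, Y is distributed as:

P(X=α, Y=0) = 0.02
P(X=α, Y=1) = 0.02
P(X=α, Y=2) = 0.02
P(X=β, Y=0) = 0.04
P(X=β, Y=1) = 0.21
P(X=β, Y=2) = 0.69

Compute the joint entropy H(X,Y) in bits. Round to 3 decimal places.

1.367 bits

H(X,Y) = −Σ p(x,y)·log₂ p(x,y) over all 6 cells.
  cell (α,0): −0.02·log₂0.02 = 0.1129
  cell (α,1): −0.02·log₂0.02 = 0.1129
  cell (α,2): −0.02·log₂0.02 = 0.1129
  cell (β,0): −0.04·log₂0.04 = 0.1858
  cell (β,1): −0.21·log₂0.21 = 0.4728
  cell (β,2): −0.69·log₂0.69 = 0.3694
Sum = 1.367 bits.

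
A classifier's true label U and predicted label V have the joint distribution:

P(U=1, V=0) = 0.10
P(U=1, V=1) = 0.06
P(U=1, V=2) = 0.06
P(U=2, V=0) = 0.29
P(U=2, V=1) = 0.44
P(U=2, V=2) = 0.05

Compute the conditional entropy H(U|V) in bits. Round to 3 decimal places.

Chain rule: H(U|V) = H(U,V) − H(V).
Marginals: p(U) = (0.2200, 0.7800), p(V) = (0.3900, 0.5000, 0.1100).
H(U,V) = 2.0744 bits; H(V) = 1.3801 bits.
H(U|V) = 2.0744 − 1.3801 = 0.694 bits.

0.694 bits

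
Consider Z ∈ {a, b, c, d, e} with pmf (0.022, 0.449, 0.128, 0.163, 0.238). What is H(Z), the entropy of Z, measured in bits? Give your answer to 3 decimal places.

1.939 bits

H(Z) = −Σ p·log₂ p.
  −(0.022)·log₂(0.022) = 0.1211
  −(0.449)·log₂(0.449) = 0.5187
  −(0.128)·log₂(0.128) = 0.3796
  −(0.163)·log₂(0.163) = 0.4266
  −(0.238)·log₂(0.238) = 0.4929
Sum: 0.1211 + 0.5187 + 0.3796 + 0.4266 + 0.4929 = 1.939 bits.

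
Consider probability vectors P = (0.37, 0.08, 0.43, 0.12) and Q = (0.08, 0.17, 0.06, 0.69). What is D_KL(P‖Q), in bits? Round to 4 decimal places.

D(P‖Q) = Σ p·log₂(p/q).
  0.37·log₂(0.37/0.08) = 0.81750
  0.08·log₂(0.08/0.17) = -0.08700
  0.43·log₂(0.43/0.06) = 1.22176
  0.12·log₂(0.12/0.69) = -0.30283
D(P‖Q) = 1.6494 bits.

1.6494 bits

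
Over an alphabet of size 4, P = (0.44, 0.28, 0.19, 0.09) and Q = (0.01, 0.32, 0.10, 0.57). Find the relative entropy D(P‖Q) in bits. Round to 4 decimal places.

D(P‖Q) = Σ p·log₂(p/q).
  0.44·log₂(0.44/0.01) = 2.40215
  0.28·log₂(0.28/0.32) = -0.05394
  0.19·log₂(0.19/0.10) = 0.17594
  0.09·log₂(0.09/0.57) = -0.23967
D(P‖Q) = 2.2845 bits.

2.2845 bits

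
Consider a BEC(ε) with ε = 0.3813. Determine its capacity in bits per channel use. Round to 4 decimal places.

0.6187 bits

Binary erasure channel: capacity C = 1 − ε.
C = 1 − 0.3813 = 0.6187 bits per channel use.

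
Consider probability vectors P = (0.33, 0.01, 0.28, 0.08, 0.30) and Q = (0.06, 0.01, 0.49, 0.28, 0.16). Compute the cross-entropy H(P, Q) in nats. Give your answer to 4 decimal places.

1.8258 nats

H(P,Q) = −Σ p·ln q.
  −0.33·ln(0.06) = 0.92843
  −0.01·ln(0.01) = 0.04605
  −0.28·ln(0.49) = 0.19974
  −0.08·ln(0.28) = 0.10184
  −0.30·ln(0.16) = 0.54977
H(P,Q) = 1.8258 nats.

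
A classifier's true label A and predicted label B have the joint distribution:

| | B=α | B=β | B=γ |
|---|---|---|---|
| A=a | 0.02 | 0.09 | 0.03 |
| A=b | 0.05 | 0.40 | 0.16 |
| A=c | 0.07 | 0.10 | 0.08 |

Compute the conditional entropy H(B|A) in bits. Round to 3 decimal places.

Marginals: p(A) = (0.1400, 0.6100, 0.2500), p(B) = (0.1400, 0.5900, 0.2700).
H(B|A) = Σ p(A) · H(B|A=·).
  A=a: p=0.1400, H(B|A=a) = 1.2871
  A=b: p=0.6100, H(B|A=b) = 1.2014
  A=c: p=0.2500, H(B|A=c) = 1.5690
Weighted sum = 1.305 bits.

1.305 bits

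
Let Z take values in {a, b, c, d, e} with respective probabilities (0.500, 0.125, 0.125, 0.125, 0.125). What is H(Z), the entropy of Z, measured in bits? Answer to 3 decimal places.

H(Z) = −Σ p·log₂ p.
  −(0.500)·log₂(0.500) = 0.5000
  −(0.125)·log₂(0.125) = 0.3750
  −(0.125)·log₂(0.125) = 0.3750
  −(0.125)·log₂(0.125) = 0.3750
  −(0.125)·log₂(0.125) = 0.3750
Sum: 0.5000 + 0.3750 + 0.3750 + 0.3750 + 0.3750 = 2.000 bits.

2.000 bits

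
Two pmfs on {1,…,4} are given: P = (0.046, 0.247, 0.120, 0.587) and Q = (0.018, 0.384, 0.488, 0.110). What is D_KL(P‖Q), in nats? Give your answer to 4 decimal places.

D(P‖Q) = Σ p·ln(p/q).
  0.046·ln(0.046/0.018) = 0.04316
  0.247·ln(0.247/0.384) = -0.10899
  0.120·ln(0.120/0.488) = -0.16834
  0.587·ln(0.587/0.110) = 0.98296
D(P‖Q) = 0.7488 nats.

0.7488 nats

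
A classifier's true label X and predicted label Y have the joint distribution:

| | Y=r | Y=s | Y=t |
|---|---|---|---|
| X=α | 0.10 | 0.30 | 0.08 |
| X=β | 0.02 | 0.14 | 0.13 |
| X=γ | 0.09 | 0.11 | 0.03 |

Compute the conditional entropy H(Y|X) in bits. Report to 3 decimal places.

Marginals: p(X) = (0.4800, 0.2900, 0.2300), p(Y) = (0.2100, 0.5500, 0.2400).
H(Y|X) = Σ p(X) · H(Y|X=·).
  X=α: p=0.4800, H(Y|X=α) = 1.3261
  X=β: p=0.2900, H(Y|X=β) = 1.2922
  X=γ: p=0.2300, H(Y|X=γ) = 1.4219
Weighted sum = 1.338 bits.

1.338 bits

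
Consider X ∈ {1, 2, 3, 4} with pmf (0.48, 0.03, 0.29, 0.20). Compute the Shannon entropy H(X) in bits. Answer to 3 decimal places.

H(X) = −Σ p·log₂ p.
  −(0.48)·log₂(0.48) = 0.5083
  −(0.03)·log₂(0.03) = 0.1518
  −(0.29)·log₂(0.29) = 0.5179
  −(0.20)·log₂(0.20) = 0.4644
Sum: 0.5083 + 0.1518 + 0.5179 + 0.4644 = 1.642 bits.

1.642 bits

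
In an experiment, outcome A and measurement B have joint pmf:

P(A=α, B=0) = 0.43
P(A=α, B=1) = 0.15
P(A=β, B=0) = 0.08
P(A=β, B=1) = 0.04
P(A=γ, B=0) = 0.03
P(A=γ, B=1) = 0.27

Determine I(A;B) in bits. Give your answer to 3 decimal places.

Marginals: p(A) = (0.5800, 0.1200, 0.3000), p(B) = (0.5400, 0.4600).
I(A;B) = Σ p(x,y)·log₂[p(x,y)/(p(x)p(y))].
  (α,0): 0.43·log₂(1.3729) = 0.1966
  (α,1): 0.15·log₂(0.5622) = -0.1246
  (β,0): 0.08·log₂(1.2346) = 0.0243
  (β,1): 0.04·log₂(0.7246) = -0.0186
  (γ,0): 0.03·log₂(0.1852) = -0.0730
  (γ,1): 0.27·log₂(1.9565) = 0.2614
Sum = 0.266 bits.

0.266 bits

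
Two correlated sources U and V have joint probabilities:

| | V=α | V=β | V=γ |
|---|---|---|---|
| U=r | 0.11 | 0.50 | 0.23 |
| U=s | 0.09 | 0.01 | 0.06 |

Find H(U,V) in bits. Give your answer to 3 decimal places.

H(U,V) = −Σ p(x,y)·log₂ p(x,y) over all 6 cells.
  cell (r,α): −0.11·log₂0.11 = 0.3503
  cell (r,β): −0.50·log₂0.50 = 0.5000
  cell (r,γ): −0.23·log₂0.23 = 0.4877
  cell (s,α): −0.09·log₂0.09 = 0.3127
  cell (s,β): −0.01·log₂0.01 = 0.0664
  cell (s,γ): −0.06·log₂0.06 = 0.2435
Sum = 1.961 bits.

1.961 bits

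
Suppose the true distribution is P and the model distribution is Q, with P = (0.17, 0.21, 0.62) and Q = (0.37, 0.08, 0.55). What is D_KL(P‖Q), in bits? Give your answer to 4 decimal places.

0.2088 bits

D(P‖Q) = Σ p·log₂(p/q).
  0.17·log₂(0.17/0.37) = -0.19074
  0.21·log₂(0.21/0.08) = 0.29239
  0.62·log₂(0.62/0.55) = 0.10716
D(P‖Q) = 0.2088 bits.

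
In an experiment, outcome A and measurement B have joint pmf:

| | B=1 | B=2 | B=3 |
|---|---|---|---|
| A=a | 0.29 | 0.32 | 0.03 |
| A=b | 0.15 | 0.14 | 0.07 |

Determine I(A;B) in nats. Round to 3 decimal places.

Marginals: p(A) = (0.6400, 0.3600), p(B) = (0.4400, 0.4600, 0.1000).
I(A;B) = Σ p(x,y)·ln[p(x,y)/(p(x)p(y))].
  (a,1): 0.29·ln(1.0298) = 0.0085
  (a,2): 0.32·ln(1.0870) = 0.0267
  (a,3): 0.03·ln(0.4688) = -0.0227
  (b,1): 0.15·ln(0.9470) = -0.0082
  (b,2): 0.14·ln(0.8454) = -0.0235
  (b,3): 0.07·ln(1.9444) = 0.0465
Sum = 0.027 nats.

0.027 nats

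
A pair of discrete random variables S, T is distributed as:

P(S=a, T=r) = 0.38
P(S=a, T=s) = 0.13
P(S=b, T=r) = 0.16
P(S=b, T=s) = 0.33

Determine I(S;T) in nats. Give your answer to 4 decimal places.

Marginals: p(S) = (0.5100, 0.4900), p(T) = (0.5400, 0.4600).
I(S;T) = Σ p(x,y)·ln[p(x,y)/(p(x)p(y))].
  (a,r): 0.38·ln(1.3798) = 0.12234
  (a,s): 0.13·ln(0.5541) = -0.07675
  (b,r): 0.16·ln(0.6047) = -0.08049
  (b,s): 0.33·ln(1.4641) = 0.12580
Sum = 0.0909 nats.

0.0909 nats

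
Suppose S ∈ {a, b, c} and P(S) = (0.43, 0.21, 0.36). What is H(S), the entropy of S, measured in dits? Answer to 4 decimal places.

0.4597 dits

H(S) = −Σ p·log₁₀ p.
  −(0.43)·log₁₀(0.43) = 0.15761
  −(0.21)·log₁₀(0.21) = 0.14233
  −(0.36)·log₁₀(0.36) = 0.15973
Sum: 0.15761 + 0.14233 + 0.15973 = 0.4597 dits.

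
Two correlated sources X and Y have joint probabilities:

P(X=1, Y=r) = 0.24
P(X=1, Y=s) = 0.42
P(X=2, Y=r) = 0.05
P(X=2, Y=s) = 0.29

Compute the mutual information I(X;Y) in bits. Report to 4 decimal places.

Marginals: p(X) = (0.6600, 0.3400), p(Y) = (0.2900, 0.7100).
I(X;Y) = Σ p(x,y)·log₂[p(x,y)/(p(x)p(y))].
  (1,r): 0.24·log₂(1.2539) = 0.07835
  (1,s): 0.42·log₂(0.8963) = -0.06635
  (2,r): 0.05·log₂(0.5071) = -0.04898
  (2,s): 0.29·log₂(1.2013) = 0.07674
Sum = 0.0398 bits.

0.0398 bits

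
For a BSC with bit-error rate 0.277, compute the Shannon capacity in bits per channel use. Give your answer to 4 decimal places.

0.1487 bits

Binary symmetric channel: C = 1 − h₂(ε) where h₂ is the binary entropy function.
h₂(0.277) = −0.277·log₂0.277 − 0.723·log₂0.723 = 0.8513.
C = 1 − 0.8513 = 0.1487 bits per channel use.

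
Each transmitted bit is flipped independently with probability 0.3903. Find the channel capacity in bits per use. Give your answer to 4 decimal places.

Binary symmetric channel: C = 1 − h₂(ε) where h₂ is the binary entropy function.
h₂(0.3903) = −0.3903·log₂0.3903 − 0.6097·log₂0.6097 = 0.9650.
C = 1 − 0.9650 = 0.0350 bits per channel use.

0.0350 bits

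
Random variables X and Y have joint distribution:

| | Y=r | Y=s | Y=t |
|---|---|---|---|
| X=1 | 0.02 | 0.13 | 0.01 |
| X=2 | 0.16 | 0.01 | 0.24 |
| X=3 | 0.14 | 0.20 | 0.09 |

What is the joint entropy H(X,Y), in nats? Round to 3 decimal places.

1.885 nats

H(X,Y) = −Σ p(x,y)·ln p(x,y) over all 9 cells.
  cell (1,r): −0.02·ln0.02 = 0.0782
  cell (1,s): −0.13·ln0.13 = 0.2652
  cell (1,t): −0.01·ln0.01 = 0.0461
  cell (2,r): −0.16·ln0.16 = 0.2932
  cell (2,s): −0.01·ln0.01 = 0.0461
  cell (2,t): −0.24·ln0.24 = 0.3425
  cell (3,r): −0.14·ln0.14 = 0.2753
  cell (3,s): −0.20·ln0.20 = 0.3219
  cell (3,t): −0.09·ln0.09 = 0.2167
Sum = 1.885 nats.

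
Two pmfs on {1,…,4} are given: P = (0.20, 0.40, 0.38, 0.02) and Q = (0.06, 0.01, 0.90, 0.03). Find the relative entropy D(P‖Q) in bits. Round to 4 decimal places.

1.9918 bits

D(P‖Q) = Σ p·log₂(p/q).
  0.20·log₂(0.20/0.06) = 0.34739
  0.40·log₂(0.40/0.01) = 2.12877
  0.38·log₂(0.38/0.90) = -0.47269
  0.02·log₂(0.02/0.03) = -0.01170
D(P‖Q) = 1.9918 bits.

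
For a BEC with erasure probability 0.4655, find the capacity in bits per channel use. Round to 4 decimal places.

Binary erasure channel: capacity C = 1 − ε.
C = 1 − 0.4655 = 0.5345 bits per channel use.

0.5345 bits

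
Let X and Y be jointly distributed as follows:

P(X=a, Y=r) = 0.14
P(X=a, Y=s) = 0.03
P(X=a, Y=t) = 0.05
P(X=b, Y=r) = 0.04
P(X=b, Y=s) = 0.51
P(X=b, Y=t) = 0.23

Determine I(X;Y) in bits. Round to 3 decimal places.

Marginals: p(X) = (0.2200, 0.7800), p(Y) = (0.1800, 0.5400, 0.2800).
I(X;Y) = Σ p(x,y)·log₂[p(x,y)/(p(x)p(y))].
  (a,r): 0.14·log₂(3.5354) = 0.2551
  (a,s): 0.03·log₂(0.2525) = -0.0596
  (a,t): 0.05·log₂(0.8117) = -0.0151
  (b,r): 0.04·log₂(0.2849) = -0.0725
  (b,s): 0.51·log₂(1.2108) = 0.1408
  (b,t): 0.23·log₂(1.0531) = 0.0172
Sum = 0.266 bits.

0.266 bits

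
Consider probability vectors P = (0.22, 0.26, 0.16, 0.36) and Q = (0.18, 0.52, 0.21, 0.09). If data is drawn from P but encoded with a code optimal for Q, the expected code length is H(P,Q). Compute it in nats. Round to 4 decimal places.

H(P,Q) = −Σ p·ln q.
  −0.22·ln(0.18) = 0.37726
  −0.26·ln(0.52) = 0.17002
  −0.16·ln(0.21) = 0.24970
  −0.36·ln(0.09) = 0.86686
H(P,Q) = 1.6638 nats.

1.6638 nats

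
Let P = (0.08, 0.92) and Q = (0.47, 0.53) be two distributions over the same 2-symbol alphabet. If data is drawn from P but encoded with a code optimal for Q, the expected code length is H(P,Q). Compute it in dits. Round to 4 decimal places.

H(P,Q) = −Σ p·log₁₀ q.
  −0.08·log₁₀(0.47) = 0.02623
  −0.92·log₁₀(0.53) = 0.25367
H(P,Q) = 0.2799 dits.

0.2799 dits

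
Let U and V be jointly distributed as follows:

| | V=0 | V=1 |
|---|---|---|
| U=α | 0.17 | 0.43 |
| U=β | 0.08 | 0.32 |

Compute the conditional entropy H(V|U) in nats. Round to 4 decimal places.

Marginals: p(U) = (0.6000, 0.4000), p(V) = (0.2500, 0.7500).
H(V|U) = Σ p(U) · H(V|U=·).
  U=α: p=0.6000, H(V|U=α) = 0.5961
  U=β: p=0.4000, H(V|U=β) = 0.5004
Weighted sum = 0.5578 nats.

0.5578 nats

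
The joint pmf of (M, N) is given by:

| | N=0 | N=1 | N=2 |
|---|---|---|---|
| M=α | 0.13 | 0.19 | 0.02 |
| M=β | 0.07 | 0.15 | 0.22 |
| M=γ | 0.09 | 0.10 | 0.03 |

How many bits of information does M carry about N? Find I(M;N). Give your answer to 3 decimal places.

Marginals: p(M) = (0.3400, 0.4400, 0.2200), p(N) = (0.2900, 0.4400, 0.2700).
I(M;N) = Σ p(x,y)·log₂[p(x,y)/(p(x)p(y))].
  (α,0): 0.13·log₂(1.3185) = 0.0519
  (α,1): 0.19·log₂(1.2701) = 0.0655
  (α,2): 0.02·log₂(0.2179) = -0.0440
  (β,0): 0.07·log₂(0.5486) = -0.0606
  (β,1): 0.15·log₂(0.7748) = -0.0552
  (β,2): 0.22·log₂(1.8519) = 0.1956
  (γ,0): 0.09·log₂(1.4107) = 0.0447
  (γ,1): 0.10·log₂(1.0331) = 0.0047
  (γ,2): 0.03·log₂(0.5051) = -0.0296
Sum = 0.173 bits.

0.173 bits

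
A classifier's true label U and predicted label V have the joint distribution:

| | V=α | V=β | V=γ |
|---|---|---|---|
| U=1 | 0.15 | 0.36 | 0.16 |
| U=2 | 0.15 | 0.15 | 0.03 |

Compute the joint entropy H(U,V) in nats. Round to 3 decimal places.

H(U,V) = −Σ p(x,y)·ln p(x,y) over all 6 cells.
  cell (1,α): −0.15·ln0.15 = 0.2846
  cell (1,β): −0.36·ln0.36 = 0.3678
  cell (1,γ): −0.16·ln0.16 = 0.2932
  cell (2,α): −0.15·ln0.15 = 0.2846
  cell (2,β): −0.15·ln0.15 = 0.2846
  cell (2,γ): −0.03·ln0.03 = 0.1052
Sum = 1.620 nats.

1.620 nats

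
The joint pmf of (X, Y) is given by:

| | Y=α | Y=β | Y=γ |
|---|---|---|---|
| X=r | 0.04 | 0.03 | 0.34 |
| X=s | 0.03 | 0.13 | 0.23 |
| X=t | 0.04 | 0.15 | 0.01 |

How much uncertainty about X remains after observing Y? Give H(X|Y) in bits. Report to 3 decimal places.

1.222 bits

Chain rule: H(X|Y) = H(X,Y) − H(Y).
Marginals: p(X) = (0.4100, 0.3900, 0.2000), p(Y) = (0.1100, 0.3100, 0.5800).
H(X,Y) = 2.5515 bits; H(Y) = 1.3299 bits.
H(X|Y) = 2.5515 − 1.3299 = 1.222 bits.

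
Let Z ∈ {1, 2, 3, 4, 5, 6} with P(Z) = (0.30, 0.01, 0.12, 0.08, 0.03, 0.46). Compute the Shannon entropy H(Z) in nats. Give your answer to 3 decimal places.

H(Z) = −Σ p·ln p.
  −(0.30)·ln(0.30) = 0.3612
  −(0.01)·ln(0.01) = 0.0461
  −(0.12)·ln(0.12) = 0.2544
  −(0.08)·ln(0.08) = 0.2021
  −(0.03)·ln(0.03) = 0.1052
  −(0.46)·ln(0.46) = 0.3572
Sum: 0.3612 + 0.0461 + 0.2544 + 0.2021 + 0.1052 + 0.3572 = 1.326 nats.

1.326 nats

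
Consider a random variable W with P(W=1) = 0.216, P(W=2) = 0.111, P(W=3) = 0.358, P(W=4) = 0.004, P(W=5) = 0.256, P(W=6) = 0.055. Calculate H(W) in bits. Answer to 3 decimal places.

2.125 bits

H(W) = −Σ p·log₂ p.
  −(0.216)·log₂(0.216) = 0.4776
  −(0.111)·log₂(0.111) = 0.3520
  −(0.358)·log₂(0.358) = 0.5305
  −(0.004)·log₂(0.004) = 0.0319
  −(0.256)·log₂(0.256) = 0.5032
  −(0.055)·log₂(0.055) = 0.2301
Sum: 0.4776 + 0.3520 + 0.5305 + 0.0319 + 0.5032 + 0.2301 = 2.125 bits.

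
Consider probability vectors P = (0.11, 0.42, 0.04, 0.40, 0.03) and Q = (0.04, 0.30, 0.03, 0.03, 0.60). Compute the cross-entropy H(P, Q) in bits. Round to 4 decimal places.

3.4884 bits

H(P,Q) = −Σ p·log₂ q.
  −0.11·log₂(0.04) = 0.51082
  −0.42·log₂(0.30) = 0.72953
  −0.04·log₂(0.03) = 0.20236
  −0.40·log₂(0.03) = 2.02356
  −0.03·log₂(0.60) = 0.02211
H(P,Q) = 3.4884 bits.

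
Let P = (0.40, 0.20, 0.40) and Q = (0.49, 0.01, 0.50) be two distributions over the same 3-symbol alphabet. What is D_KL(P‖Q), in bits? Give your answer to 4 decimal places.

0.6185 bits

D(P‖Q) = Σ p·log₂(p/q).
  0.40·log₂(0.40/0.49) = -0.11711
  0.20·log₂(0.20/0.01) = 0.86439
  0.40·log₂(0.40/0.50) = -0.12877
D(P‖Q) = 0.6185 bits.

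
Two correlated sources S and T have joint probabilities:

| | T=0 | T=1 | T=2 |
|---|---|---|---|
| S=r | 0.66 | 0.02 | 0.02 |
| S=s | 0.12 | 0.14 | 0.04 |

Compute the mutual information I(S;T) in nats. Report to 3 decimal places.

Marginals: p(S) = (0.7000, 0.3000), p(T) = (0.7800, 0.1600, 0.0600).
I(S;T) = H(S) + H(T) − H(S,T).
H(S) = 0.6109, H(T) = 0.6558, H(S,T) = 1.0892.
I(S;T) = 0.6109 + 0.6558 − 1.0892 = 0.178 nats.

0.178 nats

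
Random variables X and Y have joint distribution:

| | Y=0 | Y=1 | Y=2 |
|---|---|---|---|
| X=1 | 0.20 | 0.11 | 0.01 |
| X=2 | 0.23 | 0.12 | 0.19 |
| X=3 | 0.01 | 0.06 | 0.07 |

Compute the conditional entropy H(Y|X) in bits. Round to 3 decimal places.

1.366 bits

Chain rule: H(Y|X) = H(X,Y) − H(X).
Marginals: p(X) = (0.3200, 0.5400, 0.1400), p(Y) = (0.4400, 0.2900, 0.2700).
H(X,Y) = 2.7696 bits; H(X) = 1.4032 bits.
H(Y|X) = 2.7696 − 1.4032 = 1.366 bits.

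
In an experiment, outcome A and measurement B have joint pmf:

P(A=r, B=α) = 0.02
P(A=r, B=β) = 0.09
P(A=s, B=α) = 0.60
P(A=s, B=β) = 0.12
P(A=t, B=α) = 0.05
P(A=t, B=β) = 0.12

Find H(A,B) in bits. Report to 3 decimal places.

H(A,B) = −Σ p(x,y)·log₂ p(x,y) over all 6 cells.
  cell (r,α): −0.02·log₂0.02 = 0.1129
  cell (r,β): −0.09·log₂0.09 = 0.3127
  cell (s,α): −0.60·log₂0.60 = 0.4422
  cell (s,β): −0.12·log₂0.12 = 0.3671
  cell (t,α): −0.05·log₂0.05 = 0.2161
  cell (t,β): −0.12·log₂0.12 = 0.3671
Sum = 1.818 bits.

1.818 bits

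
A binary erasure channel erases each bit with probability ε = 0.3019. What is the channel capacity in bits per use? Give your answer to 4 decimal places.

0.6981 bits

Binary erasure channel: capacity C = 1 − ε.
C = 1 − 0.3019 = 0.6981 bits per channel use.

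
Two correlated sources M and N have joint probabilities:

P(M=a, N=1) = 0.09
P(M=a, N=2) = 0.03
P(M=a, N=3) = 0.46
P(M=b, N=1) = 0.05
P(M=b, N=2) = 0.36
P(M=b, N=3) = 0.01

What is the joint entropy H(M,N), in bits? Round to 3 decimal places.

H(M,N) = −Σ p(x,y)·log₂ p(x,y) over all 6 cells.
  cell (a,1): −0.09·log₂0.09 = 0.3127
  cell (a,2): −0.03·log₂0.03 = 0.1518
  cell (a,3): −0.46·log₂0.46 = 0.5153
  cell (b,1): −0.05·log₂0.05 = 0.2161
  cell (b,2): −0.36·log₂0.36 = 0.5306
  cell (b,3): −0.01·log₂0.01 = 0.0664
Sum = 1.793 bits.

1.793 bits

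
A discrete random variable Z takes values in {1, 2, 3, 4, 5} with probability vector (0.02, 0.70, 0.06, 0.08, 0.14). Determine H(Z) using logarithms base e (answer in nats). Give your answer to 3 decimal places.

0.974 nats

H(Z) = −Σ p·ln p.
  −(0.02)·ln(0.02) = 0.0782
  −(0.70)·ln(0.70) = 0.2497
  −(0.06)·ln(0.06) = 0.1688
  −(0.08)·ln(0.08) = 0.2021
  −(0.14)·ln(0.14) = 0.2753
Sum: 0.0782 + 0.2497 + 0.1688 + 0.2021 + 0.2753 = 0.974 nats.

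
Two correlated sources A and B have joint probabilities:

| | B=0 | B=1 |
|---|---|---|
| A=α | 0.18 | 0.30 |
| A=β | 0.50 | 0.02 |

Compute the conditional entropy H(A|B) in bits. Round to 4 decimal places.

0.6749 bits

Chain rule: H(A|B) = H(A,B) − H(B).
Marginals: p(A) = (0.4800, 0.5200), p(B) = (0.6800, 0.3200).
H(A,B) = 1.5793 bits; H(B) = 0.9044 bits.
H(A|B) = 1.5793 − 0.9044 = 0.6749 bits.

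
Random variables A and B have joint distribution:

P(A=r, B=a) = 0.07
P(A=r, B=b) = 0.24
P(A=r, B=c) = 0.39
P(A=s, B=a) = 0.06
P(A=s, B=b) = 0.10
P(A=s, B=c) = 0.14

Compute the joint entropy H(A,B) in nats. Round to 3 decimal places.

H(A,B) = −Σ p(x,y)·ln p(x,y) over all 6 cells.
  cell (r,a): −0.07·ln0.07 = 0.1861
  cell (r,b): −0.24·ln0.24 = 0.3425
  cell (r,c): −0.39·ln0.39 = 0.3672
  cell (s,a): −0.06·ln0.06 = 0.1688
  cell (s,b): −0.10·ln0.10 = 0.2303
  cell (s,c): −0.14·ln0.14 = 0.2753
Sum = 1.570 nats.

1.570 nats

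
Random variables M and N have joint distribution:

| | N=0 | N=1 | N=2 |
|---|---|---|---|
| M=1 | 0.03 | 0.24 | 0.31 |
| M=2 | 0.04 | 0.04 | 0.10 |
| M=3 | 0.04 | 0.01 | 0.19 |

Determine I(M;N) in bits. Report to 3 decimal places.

0.125 bits

Marginals: p(M) = (0.5800, 0.1800, 0.2400), p(N) = (0.1100, 0.2900, 0.6000).
I(M;N) = Σ p(x,y)·log₂[p(x,y)/(p(x)p(y))].
  (1,0): 0.03·log₂(0.4702) = -0.0327
  (1,1): 0.24·log₂(1.4269) = 0.1231
  (1,2): 0.31·log₂(0.8908) = -0.0517
  (2,0): 0.04·log₂(2.0202) = 0.0406
  (2,1): 0.04·log₂(0.7663) = -0.0154
  (2,2): 0.10·log₂(0.9259) = -0.0111
  (3,0): 0.04·log₂(1.5152) = 0.0240
  (3,1): 0.01·log₂(0.1437) = -0.0280
  (3,2): 0.19·log₂(1.3194) = 0.0760
Sum = 0.125 bits.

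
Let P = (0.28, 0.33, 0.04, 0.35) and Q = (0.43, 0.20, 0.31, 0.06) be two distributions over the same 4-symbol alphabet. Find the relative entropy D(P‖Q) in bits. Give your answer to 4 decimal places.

D(P‖Q) = Σ p·log₂(p/q).
  0.28·log₂(0.28/0.43) = -0.17329
  0.33·log₂(0.33/0.20) = 0.23841
  0.04·log₂(0.04/0.31) = -0.11817
  0.35·log₂(0.35/0.06) = 0.89051
D(P‖Q) = 0.8375 bits.

0.8375 bits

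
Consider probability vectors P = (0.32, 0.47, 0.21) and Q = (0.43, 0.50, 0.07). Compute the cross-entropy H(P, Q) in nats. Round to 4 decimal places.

H(P,Q) = −Σ p·ln q.
  −0.32·ln(0.43) = 0.27007
  −0.47·ln(0.50) = 0.32578
  −0.21·ln(0.07) = 0.55844
H(P,Q) = 1.1543 nats.

1.1543 nats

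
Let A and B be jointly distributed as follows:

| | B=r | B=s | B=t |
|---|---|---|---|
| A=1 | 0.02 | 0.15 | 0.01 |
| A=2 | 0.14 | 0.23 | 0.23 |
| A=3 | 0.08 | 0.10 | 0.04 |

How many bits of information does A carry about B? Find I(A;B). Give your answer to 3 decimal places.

Marginals: p(A) = (0.1800, 0.6000, 0.2200), p(B) = (0.2400, 0.4800, 0.2800).
I(A;B) = Σ p(x,y)·log₂[p(x,y)/(p(x)p(y))].
  (1,r): 0.02·log₂(0.4630) = -0.0222
  (1,s): 0.15·log₂(1.7361) = 0.1194
  (1,t): 0.01·log₂(0.1984) = -0.0233
  (2,r): 0.14·log₂(0.9722) = -0.0057
  (2,s): 0.23·log₂(0.7986) = -0.0746
  (2,t): 0.23·log₂(1.3690) = 0.1042
  (3,r): 0.08·log₂(1.5152) = 0.0480
  (3,s): 0.10·log₂(0.9470) = -0.0079
  (3,t): 0.04·log₂(0.6494) = -0.0249
Sum = 0.113 bits.

0.113 bits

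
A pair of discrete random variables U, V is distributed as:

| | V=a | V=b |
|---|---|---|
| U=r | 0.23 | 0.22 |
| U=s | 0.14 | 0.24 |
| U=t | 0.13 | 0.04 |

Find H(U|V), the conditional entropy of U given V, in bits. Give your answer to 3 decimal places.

1.428 bits

Chain rule: H(U|V) = H(U,V) − H(V).
Marginals: p(U) = (0.4500, 0.3800, 0.1700), p(V) = (0.5000, 0.5000).
H(U,V) = 2.4279 bits; H(V) = 1.0000 bits.
H(U|V) = 2.4279 − 1.0000 = 1.428 bits.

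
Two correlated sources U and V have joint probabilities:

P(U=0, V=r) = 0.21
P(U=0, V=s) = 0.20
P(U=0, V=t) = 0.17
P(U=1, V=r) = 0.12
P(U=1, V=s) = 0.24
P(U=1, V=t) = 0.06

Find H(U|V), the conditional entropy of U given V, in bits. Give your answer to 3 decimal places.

Marginals: p(U) = (0.5800, 0.4200), p(V) = (0.3300, 0.4400, 0.2300).
H(U|V) = Σ p(V) · H(U|V=·).
  V=r: p=0.3300, H(U|V=r) = 0.9457
  V=s: p=0.4400, H(U|V=s) = 0.9940
  V=t: p=0.2300, H(U|V=t) = 0.8281
Weighted sum = 0.940 bits.

0.940 bits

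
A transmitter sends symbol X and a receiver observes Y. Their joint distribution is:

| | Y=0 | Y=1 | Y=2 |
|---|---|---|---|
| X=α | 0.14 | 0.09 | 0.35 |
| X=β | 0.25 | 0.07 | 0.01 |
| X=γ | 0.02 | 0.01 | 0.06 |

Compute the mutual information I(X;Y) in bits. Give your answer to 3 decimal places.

Marginals: p(X) = (0.5800, 0.3300, 0.0900), p(Y) = (0.4100, 0.1700, 0.4200).
I(X;Y) = Σ p(x,y)·log₂[p(x,y)/(p(x)p(y))].
  (α,0): 0.14·log₂(0.5887) = -0.1070
  (α,1): 0.09·log₂(0.9128) = -0.0118
  (α,2): 0.35·log₂(1.4368) = 0.1830
  (β,0): 0.25·log₂(1.8477) = 0.2214
  (β,1): 0.07·log₂(1.2478) = 0.0224
  (β,2): 0.01·log₂(0.0722) = -0.0379
  (γ,0): 0.02·log₂(0.5420) = -0.0177
  (γ,1): 0.01·log₂(0.6536) = -0.0061
  (γ,2): 0.06·log₂(1.5873) = 0.0400
Sum = 0.286 bits.

0.286 bits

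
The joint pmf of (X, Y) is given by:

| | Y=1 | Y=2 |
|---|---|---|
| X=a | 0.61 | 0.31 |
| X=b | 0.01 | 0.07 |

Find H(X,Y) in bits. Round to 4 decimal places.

H(X,Y) = −Σ p(x,y)·log₂ p(x,y) over all 4 cells.
  cell (a,1): −0.61·log₂0.61 = 0.43500
  cell (a,2): −0.31·log₂0.31 = 0.52379
  cell (b,1): −0.01·log₂0.01 = 0.06644
  cell (b,2): −0.07·log₂0.07 = 0.26856
Sum = 1.2938 bits.

1.2938 bits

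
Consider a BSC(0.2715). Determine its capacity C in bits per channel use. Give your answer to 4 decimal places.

Binary symmetric channel: C = 1 − h₂(ε) where h₂ is the binary entropy function.
h₂(0.2715) = −0.2715·log₂0.2715 − 0.7285·log₂0.7285 = 0.8436.
C = 1 − 0.8436 = 0.1564 bits per channel use.

0.1564 bits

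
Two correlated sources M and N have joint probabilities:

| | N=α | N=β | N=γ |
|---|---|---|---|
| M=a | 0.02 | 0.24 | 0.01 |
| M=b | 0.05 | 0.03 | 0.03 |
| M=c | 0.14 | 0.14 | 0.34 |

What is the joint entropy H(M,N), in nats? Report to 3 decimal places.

1.744 nats

H(M,N) = −Σ p(x,y)·ln p(x,y) over all 9 cells.
  cell (a,α): −0.02·ln0.02 = 0.0782
  cell (a,β): −0.24·ln0.24 = 0.3425
  cell (a,γ): −0.01·ln0.01 = 0.0461
  cell (b,α): −0.05·ln0.05 = 0.1498
  cell (b,β): −0.03·ln0.03 = 0.1052
  cell (b,γ): −0.03·ln0.03 = 0.1052
  cell (c,α): −0.14·ln0.14 = 0.2753
  cell (c,β): −0.14·ln0.14 = 0.2753
  cell (c,γ): −0.34·ln0.34 = 0.3668
Sum = 1.744 nats.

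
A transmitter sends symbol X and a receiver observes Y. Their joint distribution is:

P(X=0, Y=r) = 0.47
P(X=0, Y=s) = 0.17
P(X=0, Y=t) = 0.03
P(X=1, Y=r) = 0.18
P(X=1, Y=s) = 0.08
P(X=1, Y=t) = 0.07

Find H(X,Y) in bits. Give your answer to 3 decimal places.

H(X,Y) = −Σ p(x,y)·log₂ p(x,y) over all 6 cells.
  cell (0,r): −0.47·log₂0.47 = 0.5120
  cell (0,s): −0.17·log₂0.17 = 0.4346
  cell (0,t): −0.03·log₂0.03 = 0.1518
  cell (1,r): −0.18·log₂0.18 = 0.4453
  cell (1,s): −0.08·log₂0.08 = 0.2915
  cell (1,t): −0.07·log₂0.07 = 0.2686
Sum = 2.104 bits.

2.104 bits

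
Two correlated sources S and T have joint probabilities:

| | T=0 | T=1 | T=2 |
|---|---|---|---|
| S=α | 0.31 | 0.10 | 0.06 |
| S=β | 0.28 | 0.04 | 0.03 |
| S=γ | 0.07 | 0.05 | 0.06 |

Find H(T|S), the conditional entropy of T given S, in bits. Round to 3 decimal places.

Chain rule: H(T|S) = H(S,T) − H(S).
Marginals: p(S) = (0.4700, 0.3500, 0.1800), p(T) = (0.6600, 0.1900, 0.1500).
H(S,T) = 2.6794 bits; H(S) = 1.4874 bits.
H(T|S) = 2.6794 − 1.4874 = 1.192 bits.

1.192 bits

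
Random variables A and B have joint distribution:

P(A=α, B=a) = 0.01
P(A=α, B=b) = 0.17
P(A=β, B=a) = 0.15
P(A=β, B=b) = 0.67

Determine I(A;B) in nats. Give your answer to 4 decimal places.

Marginals: p(A) = (0.1800, 0.8200), p(B) = (0.1600, 0.8400).
I(A;B) = H(A) + H(B) − H(A,B).
H(A) = 0.4714, H(B) = 0.4397, H(A,B) = 0.9002.
I(A;B) = 0.4714 + 0.4397 − 0.9002 = 0.0109 nats.

0.0109 nats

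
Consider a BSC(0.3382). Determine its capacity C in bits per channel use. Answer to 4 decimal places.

0.0769 bits

Binary symmetric channel: C = 1 − h₂(ε) where h₂ is the binary entropy function.
h₂(0.3382) = −0.3382·log₂0.3382 − 0.6618·log₂0.6618 = 0.9231.
C = 1 − 0.9231 = 0.0769 bits per channel use.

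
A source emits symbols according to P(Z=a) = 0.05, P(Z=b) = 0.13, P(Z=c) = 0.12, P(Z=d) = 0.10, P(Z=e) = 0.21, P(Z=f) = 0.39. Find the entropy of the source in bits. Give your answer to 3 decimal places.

2.301 bits

H(Z) = −Σ p·log₂ p.
  −(0.05)·log₂(0.05) = 0.2161
  −(0.13)·log₂(0.13) = 0.3826
  −(0.12)·log₂(0.12) = 0.3671
  −(0.10)·log₂(0.10) = 0.3322
  −(0.21)·log₂(0.21) = 0.4728
  −(0.39)·log₂(0.39) = 0.5298
Sum: 0.2161 + 0.3826 + 0.3671 + 0.3322 + 0.4728 + 0.5298 = 2.301 bits.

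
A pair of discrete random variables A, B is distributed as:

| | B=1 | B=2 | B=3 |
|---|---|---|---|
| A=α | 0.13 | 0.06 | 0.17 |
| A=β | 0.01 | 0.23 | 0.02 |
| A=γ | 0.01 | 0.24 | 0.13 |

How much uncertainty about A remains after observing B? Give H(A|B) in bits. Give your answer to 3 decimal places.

1.249 bits

Chain rule: H(A|B) = H(A,B) − H(B).
Marginals: p(A) = (0.3600, 0.2600, 0.3800), p(B) = (0.1500, 0.5300, 0.3200).
H(A,B) = 2.6710 bits; H(B) = 1.4220 bits.
H(A|B) = 2.6710 − 1.4220 = 1.249 bits.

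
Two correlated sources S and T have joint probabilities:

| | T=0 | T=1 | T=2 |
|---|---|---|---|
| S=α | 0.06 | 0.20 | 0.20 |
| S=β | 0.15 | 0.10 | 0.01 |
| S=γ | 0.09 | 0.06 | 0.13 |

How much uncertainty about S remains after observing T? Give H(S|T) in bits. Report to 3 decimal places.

Chain rule: H(S|T) = H(S,T) − H(T).
Marginals: p(S) = (0.4600, 0.2600, 0.2800), p(T) = (0.3000, 0.3600, 0.3400).
H(S,T) = 2.9203 bits; H(T) = 1.5809 bits.
H(S|T) = 2.9203 − 1.5809 = 1.339 bits.

1.339 bits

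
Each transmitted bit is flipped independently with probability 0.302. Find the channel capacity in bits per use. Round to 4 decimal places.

Binary symmetric channel: C = 1 − h₂(ε) where h₂ is the binary entropy function.
h₂(0.302) = −0.302·log₂0.302 − 0.698·log₂0.698 = 0.8837.
C = 1 − 0.8837 = 0.1163 bits per channel use.

0.1163 bits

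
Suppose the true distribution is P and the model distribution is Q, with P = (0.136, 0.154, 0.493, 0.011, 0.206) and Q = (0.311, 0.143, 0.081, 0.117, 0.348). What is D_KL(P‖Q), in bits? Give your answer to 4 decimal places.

0.9454 bits

D(P‖Q) = Σ p·log₂(p/q).
  0.136·log₂(0.136/0.311) = -0.16229
  0.154·log₂(0.154/0.143) = 0.01646
  0.493·log₂(0.493/0.081) = 1.28456
  0.011·log₂(0.011/0.117) = -0.03752
  0.206·log₂(0.206/0.348) = -0.15583
D(P‖Q) = 0.9454 bits.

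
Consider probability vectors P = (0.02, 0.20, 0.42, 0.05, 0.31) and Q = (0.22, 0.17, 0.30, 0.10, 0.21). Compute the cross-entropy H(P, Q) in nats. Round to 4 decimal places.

1.4893 nats

H(P,Q) = −Σ p·ln q.
  −0.02·ln(0.22) = 0.03028
  −0.20·ln(0.17) = 0.35439
  −0.42·ln(0.30) = 0.50567
  −0.05·ln(0.10) = 0.11513
  −0.31·ln(0.21) = 0.48380
H(P,Q) = 1.4893 nats.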